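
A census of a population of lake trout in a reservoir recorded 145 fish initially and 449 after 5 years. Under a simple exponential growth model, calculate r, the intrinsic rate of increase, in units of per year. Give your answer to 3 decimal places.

0.226 per year

From N(t) = N₀·e^(rt): e^(r·5) = 449/145 = 3.0966.
r·5 = ln(3.0966) = 1.1303, so r = 1.1303/5 = 0.22606.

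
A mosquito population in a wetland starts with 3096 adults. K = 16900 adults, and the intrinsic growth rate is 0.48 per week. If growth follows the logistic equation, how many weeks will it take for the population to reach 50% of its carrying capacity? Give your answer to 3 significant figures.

3.11 weeks

A = (K − N₀)/N₀ = (16900 − 3096)/3096 = 4.4587.
Solve 16900/(1 + 4.4587·e^(−0.48t)) = 8450: 1 + 4.4587·e^(−0.48t) = 2, so e^(−0.48t) = 0.224283.
−0.48·t = ln(0.224283) = -1.4948, so t = 1.4948/0.48 = 3.1143.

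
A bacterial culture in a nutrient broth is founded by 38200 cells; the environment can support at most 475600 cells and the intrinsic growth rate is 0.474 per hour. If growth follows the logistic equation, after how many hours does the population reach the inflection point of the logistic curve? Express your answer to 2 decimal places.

5.14 hours

Logistic growth is fastest at N = K/2 = 237800.
A = (K − N₀)/N₀ = 11.45. Set K/(1 + A·e^(−rt)) = K/2 → A·e^(−rt) = 1.
e^(−0.474t) = 1/11.45 = 0.0873342, so t = ln(11.45)/0.474 = 2.438/0.474 = 5.1435.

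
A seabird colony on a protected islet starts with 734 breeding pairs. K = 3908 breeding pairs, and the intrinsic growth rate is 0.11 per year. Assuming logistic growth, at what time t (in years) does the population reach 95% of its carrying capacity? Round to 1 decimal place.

A = (K − N₀)/N₀ = (3908 − 734)/734 = 4.3243.
Solve 3908/(1 + 4.3243·e^(−0.11t)) = 3712.6: 1 + 4.3243·e^(−0.11t) = 1.0526, so e^(−0.11t) = 0.0121713.
−0.11·t = ln(0.0121713) = -4.4087, so t = 4.4087/0.11 = 40.079.

40.1 years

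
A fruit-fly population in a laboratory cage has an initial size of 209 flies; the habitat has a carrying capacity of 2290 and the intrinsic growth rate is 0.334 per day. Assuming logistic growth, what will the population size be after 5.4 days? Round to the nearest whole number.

867 flies

A = (K − N₀)/N₀ = (2290 − 209)/209 = 9.9569.
N(t) = K/(1 + A·e^(−rt)) = 2290/(1 + 9.9569×e^(−0.334×5.4)).
e^(−1.804) = 0.1647; denominator = 1 + 9.9569×0.1647 = 2.64.
N = 2290/2.64 = 867.439.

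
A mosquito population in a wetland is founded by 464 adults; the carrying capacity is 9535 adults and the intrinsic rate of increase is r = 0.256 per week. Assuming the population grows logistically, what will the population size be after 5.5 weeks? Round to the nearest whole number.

A = (K − N₀)/N₀ = (9535 − 464)/464 = 19.55.
N(t) = K/(1 + A·e^(−rt)) = 9535/(1 + 19.55×e^(−0.256×5.5)).
e^(−1.408) = 0.24463; denominator = 1 + 19.55×0.24463 = 5.7825.
N = 9535/5.7825 = 1648.95.

1649 adults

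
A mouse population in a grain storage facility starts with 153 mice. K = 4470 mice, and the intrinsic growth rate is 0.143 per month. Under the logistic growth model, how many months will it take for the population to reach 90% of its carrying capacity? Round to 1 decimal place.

A = (K − N₀)/N₀ = (4470 − 153)/153 = 28.216.
Solve 4470/(1 + 28.216·e^(−0.143t)) = 4023: 1 + 28.216·e^(−0.143t) = 1.1111, so e^(−0.143t) = 0.00393792.
−0.143·t = ln(0.00393792) = -5.5371, so t = 5.5371/0.143 = 38.721.

38.7 months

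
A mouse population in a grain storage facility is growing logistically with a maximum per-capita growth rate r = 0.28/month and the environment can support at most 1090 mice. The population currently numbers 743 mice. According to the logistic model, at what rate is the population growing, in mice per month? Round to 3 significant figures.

66.2 mice per month

dN/dt = rN(1 − N/K) = 0.28 × 743 × (1 − 743/1090).
1 − 743/1090 = 0.31835; dN/dt = 0.28 × 743 × 0.31835 = 66.229.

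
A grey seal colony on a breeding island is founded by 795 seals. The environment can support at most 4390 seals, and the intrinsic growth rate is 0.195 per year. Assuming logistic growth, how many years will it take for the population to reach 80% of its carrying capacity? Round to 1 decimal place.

14.8 years

A = (K − N₀)/N₀ = (4390 − 795)/795 = 4.522.
Solve 4390/(1 + 4.522·e^(−0.195t)) = 3512: 1 + 4.522·e^(−0.195t) = 1.25, so e^(−0.195t) = 0.0552851.
−0.195·t = ln(0.0552851) = -2.8953, so t = 2.8953/0.195 = 14.847.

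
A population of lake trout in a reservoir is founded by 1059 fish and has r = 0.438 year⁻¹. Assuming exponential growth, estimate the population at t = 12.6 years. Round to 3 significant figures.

264000 fish

N(t) = N₀·e^(rt) = 1059 × e^(0.438×12.6) = 1059 × e^5.519.
e^5.519 ≈ 249.34, so N ≈ 1059 × 249.34 = 264046.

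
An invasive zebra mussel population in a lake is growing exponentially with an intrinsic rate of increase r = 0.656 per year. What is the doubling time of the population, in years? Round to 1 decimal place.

Doubling time t_d = ln(2)/r = 0.6931/0.656 = 1.0566.

1.1 years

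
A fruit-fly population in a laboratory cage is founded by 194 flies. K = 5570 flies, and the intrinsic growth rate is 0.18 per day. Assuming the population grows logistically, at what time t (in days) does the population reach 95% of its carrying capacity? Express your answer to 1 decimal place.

A = (K − N₀)/N₀ = (5570 − 194)/194 = 27.711.
Solve 5570/(1 + 27.711·e^(−0.18t)) = 5291.5: 1 + 27.711·e^(−0.18t) = 1.0526, so e^(−0.18t) = 0.00189928.
−0.18·t = ln(0.00189928) = -6.2663, so t = 6.2663/0.18 = 34.813.

34.8 days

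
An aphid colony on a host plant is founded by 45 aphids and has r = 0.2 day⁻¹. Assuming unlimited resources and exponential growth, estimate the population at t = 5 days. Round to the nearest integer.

N(t) = N₀·e^(rt) = 45 × e^(0.2×5) = 45 × e^1.
e^1 ≈ 2.7183, so N ≈ 45 × 2.7183 = 122.323.

122 aphids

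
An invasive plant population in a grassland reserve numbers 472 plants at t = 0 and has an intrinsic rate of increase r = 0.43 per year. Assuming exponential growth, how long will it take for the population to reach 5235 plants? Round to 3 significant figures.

5.60 years

Set N₀·e^(rt) = 5235: e^(0.43·t) = 5235/472 = 11.091.
0.43·t = ln(11.091) = 2.4061, so t = 2.4061/0.43 = 5.5957.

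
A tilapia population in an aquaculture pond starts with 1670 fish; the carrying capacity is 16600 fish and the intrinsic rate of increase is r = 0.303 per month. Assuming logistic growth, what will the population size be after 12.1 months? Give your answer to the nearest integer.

A = (K − N₀)/N₀ = (16600 − 1670)/1670 = 8.9401.
N(t) = K/(1 + A·e^(−rt)) = 16600/(1 + 8.9401×e^(−0.303×12.1)).
e^(−3.666) = 0.025571; denominator = 1 + 8.9401×0.025571 = 1.2286.
N = 16600/1.2286 = 13511.2.

13511 fish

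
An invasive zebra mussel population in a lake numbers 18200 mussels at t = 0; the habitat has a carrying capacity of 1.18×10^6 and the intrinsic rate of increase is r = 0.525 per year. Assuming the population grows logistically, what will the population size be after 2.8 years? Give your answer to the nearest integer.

A = (K − N₀)/N₀ = (1.18×10^6 − 18200)/18200 = 63.835.
N(t) = K/(1 + A·e^(−rt)) = 1.18×10^6/(1 + 63.835×e^(−0.525×2.8)).
e^(−1.47) = 0.22993; denominator = 1 + 63.835×0.22993 = 15.677.
N = 1.18×10^6/15.677 = 75267.9.

75268 mussels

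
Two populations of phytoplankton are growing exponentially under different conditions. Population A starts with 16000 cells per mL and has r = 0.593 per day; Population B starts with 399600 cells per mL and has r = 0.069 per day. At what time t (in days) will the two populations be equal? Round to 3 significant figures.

Set 16000·e^(0.593t) = 399600·e^(0.069t).
e^((0.593 − 0.069)t) = 399600/16000 → e^(0.524·t) = 24.975.
0.524·t = ln(24.975) = 3.2179, so t = 3.2179/0.524 = 6.141.

6.14 days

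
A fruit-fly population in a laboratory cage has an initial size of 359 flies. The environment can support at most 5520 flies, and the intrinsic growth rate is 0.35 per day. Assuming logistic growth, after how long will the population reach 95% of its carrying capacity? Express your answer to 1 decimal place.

16.0 days

A = (K − N₀)/N₀ = (5520 − 359)/359 = 14.376.
Solve 5520/(1 + 14.376·e^(−0.35t)) = 5244: 1 + 14.376·e^(−0.35t) = 1.0526, so e^(−0.35t) = 0.00366106.
−0.35·t = ln(0.00366106) = -5.61, so t = 5.61/0.35 = 16.029.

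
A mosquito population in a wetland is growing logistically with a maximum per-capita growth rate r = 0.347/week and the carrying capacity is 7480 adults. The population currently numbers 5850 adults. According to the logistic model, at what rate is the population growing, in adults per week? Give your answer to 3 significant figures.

442 adults per week

dN/dt = rN(1 − N/K) = 0.347 × 5850 × (1 − 5850/7480).
1 − 5850/7480 = 0.21791; dN/dt = 0.347 × 5850 × 0.21791 = 442.36.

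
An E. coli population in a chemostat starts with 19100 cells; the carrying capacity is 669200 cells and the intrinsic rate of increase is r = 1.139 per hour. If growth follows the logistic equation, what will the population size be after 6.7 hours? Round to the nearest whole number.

A = (K − N₀)/N₀ = (669200 − 19100)/19100 = 34.037.
N(t) = K/(1 + A·e^(−rt)) = 669200/(1 + 34.037×e^(−1.139×6.7)).
e^(−7.631) = 0.00048503; denominator = 1 + 34.037×0.00048503 = 1.0165.
N = 669200/1.0165 = 658332.

658332 cells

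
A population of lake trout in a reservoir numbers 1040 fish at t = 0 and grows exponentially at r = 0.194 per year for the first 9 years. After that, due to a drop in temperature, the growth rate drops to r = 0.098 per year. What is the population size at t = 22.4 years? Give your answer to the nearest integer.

Phase 1: N(9) = 1040·e^(0.194×9) = 1040·e^1.746 = 5960.9.
Phase 2 runs for 22.4 − 9 = 13.4 years at r = 0.098.
N(22.4) = 5960.9·e^(0.098×13.4) = 5960.9·e^1.313 = 22162.9.

22163 fish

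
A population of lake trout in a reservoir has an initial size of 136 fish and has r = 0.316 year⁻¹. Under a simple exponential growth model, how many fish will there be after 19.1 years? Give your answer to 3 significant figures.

56900 fish

N(t) = N₀·e^(rt) = 136 × e^(0.316×19.1) = 136 × e^6.036.
e^6.036 ≈ 418.05, so N ≈ 136 × 418.05 = 56854.7.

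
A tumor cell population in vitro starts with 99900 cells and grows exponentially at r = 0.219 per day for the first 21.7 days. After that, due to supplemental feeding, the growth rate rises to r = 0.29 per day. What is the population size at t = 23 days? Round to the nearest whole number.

Phase 1: N(21.7) = 99900·e^(0.219×21.7) = 99900·e^4.752 = 1.157346×10^7.
Phase 2 runs for 23 − 21.7 = 1.3 days at r = 0.29.
N(23) = 1.157346×10^7·e^(0.29×1.3) = 1.157346×10^7·e^0.377 = 1.687299×10^7.

16872995 cells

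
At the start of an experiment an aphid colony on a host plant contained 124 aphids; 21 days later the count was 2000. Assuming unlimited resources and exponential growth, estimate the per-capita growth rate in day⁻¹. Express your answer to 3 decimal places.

From N(t) = N₀·e^(rt): e^(r·21) = 2000/124 = 16.129.
r·21 = ln(16.129) = 2.7806, so r = 2.7806/21 = 0.13241.

0.132 per day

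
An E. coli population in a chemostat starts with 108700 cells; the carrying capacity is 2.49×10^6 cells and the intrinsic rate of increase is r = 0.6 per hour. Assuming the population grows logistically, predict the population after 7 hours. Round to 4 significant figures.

1874000 cells

A = (K − N₀)/N₀ = (2.49×10^6 − 108700)/108700 = 21.907.
N(t) = K/(1 + A·e^(−rt)) = 2.49×10^6/(1 + 21.907×e^(−0.6×7)).
e^(−4.2) = 0.014996; denominator = 1 + 21.907×0.014996 = 1.3285.
N = 2.49×10^6/1.3285 = 1.874281×10^6.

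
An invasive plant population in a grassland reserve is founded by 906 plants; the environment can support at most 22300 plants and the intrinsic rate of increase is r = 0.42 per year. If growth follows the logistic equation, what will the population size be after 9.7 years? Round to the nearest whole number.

15910 plants

A = (K − N₀)/N₀ = (22300 − 906)/906 = 23.614.
N(t) = K/(1 + A·e^(−rt)) = 22300/(1 + 23.614×e^(−0.42×9.7)).
e^(−4.074) = 0.017009; denominator = 1 + 23.614×0.017009 = 1.4017.
N = 22300/1.4017 = 15909.8.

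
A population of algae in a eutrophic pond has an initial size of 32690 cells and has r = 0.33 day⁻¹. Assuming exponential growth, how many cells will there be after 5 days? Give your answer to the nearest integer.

170216 cells

N(t) = N₀·e^(rt) = 32690 × e^(0.33×5) = 32690 × e^1.65.
e^1.65 ≈ 5.207, so N ≈ 32690 × 5.207 = 170216.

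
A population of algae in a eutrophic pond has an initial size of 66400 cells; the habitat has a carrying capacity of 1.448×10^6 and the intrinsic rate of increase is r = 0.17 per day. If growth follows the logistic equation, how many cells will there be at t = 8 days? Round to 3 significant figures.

A = (K − N₀)/N₀ = (1.448×10^6 − 66400)/66400 = 20.807.
N(t) = K/(1 + A·e^(−rt)) = 1.448×10^6/(1 + 20.807×e^(−0.17×8)).
e^(−1.36) = 0.25666; denominator = 1 + 20.807×0.25666 = 6.3404.
N = 1.448×10^6/6.3404 = 228377.

228000 cells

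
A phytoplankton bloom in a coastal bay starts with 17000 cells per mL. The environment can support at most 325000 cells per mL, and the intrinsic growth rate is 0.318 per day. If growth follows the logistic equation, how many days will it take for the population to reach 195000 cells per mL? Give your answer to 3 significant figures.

10.4 days

A = (K − N₀)/N₀ = (325000 − 17000)/17000 = 18.118.
Solve 325000/(1 + 18.118·e^(−0.318t)) = 195000: 1 + 18.118·e^(−0.318t) = 1.6667, so e^(−0.318t) = 0.0367965.
−0.318·t = ln(0.0367965) = -3.3024, so t = 3.3024/0.318 = 10.385.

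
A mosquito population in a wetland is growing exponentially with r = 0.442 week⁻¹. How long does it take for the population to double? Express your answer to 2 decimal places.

1.57 weeks

Doubling time t_d = ln(2)/r = 0.6931/0.442 = 1.5682.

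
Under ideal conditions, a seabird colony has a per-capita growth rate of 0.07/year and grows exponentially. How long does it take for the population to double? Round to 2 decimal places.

Doubling time t_d = ln(2)/r = 0.6931/0.07 = 9.9021.

9.90 years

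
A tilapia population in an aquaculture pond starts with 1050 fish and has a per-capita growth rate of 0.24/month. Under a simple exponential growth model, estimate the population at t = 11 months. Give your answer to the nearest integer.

14714 fish

N(t) = N₀·e^(rt) = 1050 × e^(0.24×11) = 1050 × e^2.64.
e^2.64 ≈ 14.013, so N ≈ 1050 × 14.013 = 14713.9.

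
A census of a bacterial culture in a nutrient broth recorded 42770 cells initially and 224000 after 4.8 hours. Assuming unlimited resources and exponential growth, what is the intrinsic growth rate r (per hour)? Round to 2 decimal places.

From N(t) = N₀·e^(rt): e^(r·4.8) = 224000/42770 = 5.2373.
r·4.8 = ln(5.2373) = 1.6558, so r = 1.6558/4.8 = 0.34496.

0.34 per hour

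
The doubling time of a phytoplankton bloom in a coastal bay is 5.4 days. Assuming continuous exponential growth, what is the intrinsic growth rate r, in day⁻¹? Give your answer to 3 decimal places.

0.128 per day

r = ln(2)/t_d = 0.6931/5.4 = 0.12836.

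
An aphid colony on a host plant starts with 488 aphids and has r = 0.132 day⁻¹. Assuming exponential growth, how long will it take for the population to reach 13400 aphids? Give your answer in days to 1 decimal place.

Set N₀·e^(rt) = 13400: e^(0.132·t) = 13400/488 = 27.459.
0.132·t = ln(27.459) = 3.3127, so t = 3.3127/0.132 = 25.096.

25.1 days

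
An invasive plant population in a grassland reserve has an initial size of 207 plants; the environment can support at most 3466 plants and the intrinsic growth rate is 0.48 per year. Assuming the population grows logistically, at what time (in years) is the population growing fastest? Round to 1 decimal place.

5.7 years

Logistic growth is fastest at N = K/2 = 1733.
A = (K − N₀)/N₀ = 15.744. Set K/(1 + A·e^(−rt)) = K/2 → A·e^(−rt) = 1.
e^(−0.48t) = 1/15.744 = 0.0635164, so t = ln(15.744)/0.48 = 2.7565/0.48 = 5.7426.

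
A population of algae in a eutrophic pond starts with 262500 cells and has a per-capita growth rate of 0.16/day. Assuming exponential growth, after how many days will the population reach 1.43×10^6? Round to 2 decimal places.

Set N₀·e^(rt) = 1.43×10^6: e^(0.16·t) = 1.43×10^6/262500 = 5.4476.
0.16·t = ln(5.4476) = 1.6952, so t = 1.6952/0.16 = 10.595.

10.59 days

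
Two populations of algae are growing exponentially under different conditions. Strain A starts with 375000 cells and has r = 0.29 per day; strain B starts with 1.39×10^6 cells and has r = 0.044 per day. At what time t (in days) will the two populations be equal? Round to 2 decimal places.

Set 375000·e^(0.29t) = 1.39×10^6·e^(0.044t).
e^((0.29 − 0.044)t) = 1.39×10^6/375000 → e^(0.246·t) = 3.7067.
0.246·t = ln(3.7067) = 1.3101, so t = 1.3101/0.246 = 5.3257.

5.33 days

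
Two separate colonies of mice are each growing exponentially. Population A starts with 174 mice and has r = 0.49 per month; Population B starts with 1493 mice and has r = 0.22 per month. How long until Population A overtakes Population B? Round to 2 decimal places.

7.96 months

Set 174·e^(0.49t) = 1493·e^(0.22t).
e^((0.49 − 0.22)t) = 1493/174 → e^(0.27·t) = 8.5805.
0.27·t = ln(8.5805) = 2.1495, so t = 2.1495/0.27 = 7.9611.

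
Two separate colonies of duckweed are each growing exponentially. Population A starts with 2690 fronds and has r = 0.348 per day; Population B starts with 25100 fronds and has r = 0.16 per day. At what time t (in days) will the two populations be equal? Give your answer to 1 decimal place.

Set 2690·e^(0.348t) = 25100·e^(0.16t).
e^((0.348 − 0.16)t) = 25100/2690 → e^(0.188·t) = 9.3309.
0.188·t = ln(9.3309) = 2.2333, so t = 2.2333/0.188 = 11.879.

11.9 days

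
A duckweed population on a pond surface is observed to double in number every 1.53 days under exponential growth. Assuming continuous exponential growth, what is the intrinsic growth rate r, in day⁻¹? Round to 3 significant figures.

0.453 per day

r = ln(2)/t_d = 0.6931/1.53 = 0.45304.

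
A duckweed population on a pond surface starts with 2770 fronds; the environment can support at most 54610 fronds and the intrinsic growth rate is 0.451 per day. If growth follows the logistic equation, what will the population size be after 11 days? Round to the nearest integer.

48280 fronds

A = (K − N₀)/N₀ = (54610 − 2770)/2770 = 18.715.
N(t) = K/(1 + A·e^(−rt)) = 54610/(1 + 18.715×e^(−0.451×11)).
e^(−4.961) = 0.0070059; denominator = 1 + 18.715×0.0070059 = 1.1311.
N = 54610/1.1311 = 48279.8.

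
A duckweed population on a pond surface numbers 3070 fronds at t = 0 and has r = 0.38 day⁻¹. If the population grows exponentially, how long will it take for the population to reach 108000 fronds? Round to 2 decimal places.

9.37 days

Set N₀·e^(rt) = 108000: e^(0.38·t) = 108000/3070 = 35.179.
0.38·t = ln(35.179) = 3.5605, so t = 3.5605/0.38 = 9.3696.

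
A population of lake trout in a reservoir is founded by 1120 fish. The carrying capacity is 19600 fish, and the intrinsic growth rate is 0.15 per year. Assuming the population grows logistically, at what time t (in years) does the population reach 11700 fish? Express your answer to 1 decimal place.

21.3 years

A = (K − N₀)/N₀ = (19600 − 1120)/1120 = 16.5.
Solve 19600/(1 + 16.5·e^(−0.15t)) = 11700: 1 + 16.5·e^(−0.15t) = 1.6752, so e^(−0.15t) = 0.040922.
−0.15·t = ln(0.040922) = -3.1961, so t = 3.1961/0.15 = 21.307.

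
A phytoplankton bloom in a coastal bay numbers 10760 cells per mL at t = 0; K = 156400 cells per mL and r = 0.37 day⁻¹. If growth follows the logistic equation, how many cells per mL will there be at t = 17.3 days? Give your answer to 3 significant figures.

A = (K − N₀)/N₀ = (156400 − 10760)/10760 = 13.535.
N(t) = K/(1 + A·e^(−rt)) = 156400/(1 + 13.535×e^(−0.37×17.3)).
e^(−6.401) = 0.0016599; denominator = 1 + 13.535×0.0016599 = 1.0225.
N = 156400/1.0225 = 152963.

153000 cells per mL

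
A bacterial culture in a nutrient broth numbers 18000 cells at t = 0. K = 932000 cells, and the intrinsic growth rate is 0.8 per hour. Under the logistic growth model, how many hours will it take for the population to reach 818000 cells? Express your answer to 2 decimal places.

A = (K − N₀)/N₀ = (932000 − 18000)/18000 = 50.778.
Solve 932000/(1 + 50.778·e^(−0.8t)) = 818000: 1 + 50.778·e^(−0.8t) = 1.1394, so e^(−0.8t) = 0.00274459.
−0.8·t = ln(0.00274459) = -5.8981, so t = 5.8981/0.8 = 7.3727.

7.37 hours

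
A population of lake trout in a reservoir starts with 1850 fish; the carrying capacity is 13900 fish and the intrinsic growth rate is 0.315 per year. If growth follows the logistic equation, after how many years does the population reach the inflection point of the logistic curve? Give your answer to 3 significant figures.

5.95 years

Logistic growth is fastest at N = K/2 = 6950.
A = (K − N₀)/N₀ = 6.5135. Set K/(1 + A·e^(−rt)) = K/2 → A·e^(−rt) = 1.
e^(−0.315t) = 1/6.5135 = 0.153527, so t = ln(6.5135)/0.315 = 1.8739/0.315 = 5.9488.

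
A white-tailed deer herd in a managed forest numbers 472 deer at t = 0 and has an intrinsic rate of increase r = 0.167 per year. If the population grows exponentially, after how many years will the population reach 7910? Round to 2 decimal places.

16.88 years

Set N₀·e^(rt) = 7910: e^(0.167·t) = 7910/472 = 16.758.
0.167·t = ln(16.758) = 2.8189, so t = 2.8189/0.167 = 16.88.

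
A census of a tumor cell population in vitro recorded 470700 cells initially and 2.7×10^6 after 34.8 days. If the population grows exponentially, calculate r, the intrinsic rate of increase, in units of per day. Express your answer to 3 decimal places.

0.050 per day

From N(t) = N₀·e^(rt): e^(r·34.8) = 2.7×10^6/470700 = 5.7361.
r·34.8 = ln(5.7361) = 1.7468, so r = 1.7468/34.8 = 0.050195.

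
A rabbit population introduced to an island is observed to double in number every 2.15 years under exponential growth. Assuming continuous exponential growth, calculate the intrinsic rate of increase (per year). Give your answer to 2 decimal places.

r = ln(2)/t_d = 0.6931/2.15 = 0.32239.

0.32 per year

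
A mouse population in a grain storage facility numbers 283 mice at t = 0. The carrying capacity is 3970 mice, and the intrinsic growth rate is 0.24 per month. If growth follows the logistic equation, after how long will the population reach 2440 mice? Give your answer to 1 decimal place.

A = (K − N₀)/N₀ = (3970 − 283)/283 = 13.028.
Solve 3970/(1 + 13.028·e^(−0.24t)) = 2440: 1 + 13.028·e^(−0.24t) = 1.627, so e^(−0.24t) = 0.0481299.
−0.24·t = ln(0.0481299) = -3.0339, so t = 3.0339/0.24 = 12.641.

12.6 months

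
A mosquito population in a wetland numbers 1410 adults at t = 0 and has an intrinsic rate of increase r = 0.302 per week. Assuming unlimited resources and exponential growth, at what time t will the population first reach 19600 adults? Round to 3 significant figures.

Set N₀·e^(rt) = 19600: e^(0.302·t) = 19600/1410 = 13.901.
0.302·t = ln(13.901) = 2.6319, so t = 2.6319/0.302 = 8.715.

8.72 weeks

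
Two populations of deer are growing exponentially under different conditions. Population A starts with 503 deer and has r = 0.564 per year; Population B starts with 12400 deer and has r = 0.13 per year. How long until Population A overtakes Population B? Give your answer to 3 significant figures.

7.38 years

Set 503·e^(0.564t) = 12400·e^(0.13t).
e^((0.564 − 0.13)t) = 12400/503 → e^(0.434·t) = 24.652.
0.434·t = ln(24.652) = 3.2049, so t = 3.2049/0.434 = 7.3845.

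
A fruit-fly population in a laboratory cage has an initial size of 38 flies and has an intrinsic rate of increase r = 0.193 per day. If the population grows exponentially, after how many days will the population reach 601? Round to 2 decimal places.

Set N₀·e^(rt) = 601: e^(0.193·t) = 601/38 = 15.816.
0.193·t = ln(15.816) = 2.761, so t = 2.761/0.193 = 14.306.

14.31 days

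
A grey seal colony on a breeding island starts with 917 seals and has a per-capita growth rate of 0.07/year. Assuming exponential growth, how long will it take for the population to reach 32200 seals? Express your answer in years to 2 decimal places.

50.84 years

Set N₀·e^(rt) = 32200: e^(0.07·t) = 32200/917 = 35.115.
0.07·t = ln(35.115) = 3.5586, so t = 3.5586/0.07 = 50.837.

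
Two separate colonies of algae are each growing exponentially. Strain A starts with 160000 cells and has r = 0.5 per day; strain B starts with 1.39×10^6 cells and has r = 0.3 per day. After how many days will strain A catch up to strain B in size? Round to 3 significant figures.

Set 160000·e^(0.5t) = 1.39×10^6·e^(0.3t).
e^((0.5 − 0.3)t) = 1.39×10^6/160000 → e^(0.2·t) = 8.6875.
0.2·t = ln(8.6875) = 2.1619, so t = 2.1619/0.2 = 10.809.

10.8 days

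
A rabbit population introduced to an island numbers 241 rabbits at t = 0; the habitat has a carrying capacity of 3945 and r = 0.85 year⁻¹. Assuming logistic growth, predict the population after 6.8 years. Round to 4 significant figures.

3766 rabbits

A = (K − N₀)/N₀ = (3945 − 241)/241 = 15.369.
N(t) = K/(1 + A·e^(−rt)) = 3945/(1 + 15.369×e^(−0.85×6.8)).
e^(−5.78) = 0.0030887; denominator = 1 + 15.369×0.0030887 = 1.0475.
N = 3945/1.0475 = 3766.21.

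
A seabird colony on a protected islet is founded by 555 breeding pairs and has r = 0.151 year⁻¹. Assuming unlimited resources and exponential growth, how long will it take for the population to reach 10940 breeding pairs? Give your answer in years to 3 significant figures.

19.7 years

Set N₀·e^(rt) = 10940: e^(0.151·t) = 10940/555 = 19.712.
0.151·t = ln(19.712) = 2.9812, so t = 2.9812/0.151 = 19.743.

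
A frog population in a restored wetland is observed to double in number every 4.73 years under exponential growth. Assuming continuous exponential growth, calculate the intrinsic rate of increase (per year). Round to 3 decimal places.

r = ln(2)/t_d = 0.6931/4.73 = 0.14654.

0.147 per year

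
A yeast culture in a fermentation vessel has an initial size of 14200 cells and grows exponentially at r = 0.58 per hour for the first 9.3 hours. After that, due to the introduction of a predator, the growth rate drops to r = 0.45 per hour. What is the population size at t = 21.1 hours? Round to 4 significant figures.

632400000 cells

Phase 1: N(9.3) = 14200·e^(0.58×9.3) = 14200·e^5.394 = 3.125164×10^6.
Phase 2 runs for 21.1 − 9.3 = 11.8 hours at r = 0.45.
N(21.1) = 3.125164×10^6·e^(0.45×11.8) = 3.125164×10^6·e^5.31 = 6.323776×10^8.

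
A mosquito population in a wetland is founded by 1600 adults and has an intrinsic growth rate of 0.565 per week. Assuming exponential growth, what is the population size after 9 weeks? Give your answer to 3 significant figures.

N(t) = N₀·e^(rt) = 1600 × e^(0.565×9) = 1600 × e^5.085.
e^5.085 ≈ 161.58, so N ≈ 1600 × 161.58 = 258528.

259000 adults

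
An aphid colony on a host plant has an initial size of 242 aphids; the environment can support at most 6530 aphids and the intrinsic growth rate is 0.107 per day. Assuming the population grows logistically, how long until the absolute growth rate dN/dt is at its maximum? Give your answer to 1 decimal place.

Logistic growth is fastest at N = K/2 = 3265.
A = (K − N₀)/N₀ = 25.983. Set K/(1 + A·e^(−rt)) = K/2 → A·e^(−rt) = 1.
e^(−0.107t) = 1/25.983 = 0.038486, so t = ln(25.983)/0.107 = 3.2575/0.107 = 30.444.

30.4 days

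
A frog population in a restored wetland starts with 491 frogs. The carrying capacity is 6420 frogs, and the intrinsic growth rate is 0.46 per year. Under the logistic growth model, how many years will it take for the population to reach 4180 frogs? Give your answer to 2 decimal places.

A = (K − N₀)/N₀ = (6420 − 491)/491 = 12.075.
Solve 6420/(1 + 12.075·e^(−0.46t)) = 4180: 1 + 12.075·e^(−0.46t) = 1.5359, so e^(−0.46t) = 0.0443784.
−0.46·t = ln(0.0443784) = -3.115, so t = 3.115/0.46 = 6.7717.

6.77 years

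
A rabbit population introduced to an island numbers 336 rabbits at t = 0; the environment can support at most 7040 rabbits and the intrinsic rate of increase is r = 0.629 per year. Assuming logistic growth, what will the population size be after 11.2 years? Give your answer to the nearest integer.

6920 rabbits

A = (K − N₀)/N₀ = (7040 − 336)/336 = 19.952.
N(t) = K/(1 + A·e^(−rt)) = 7040/(1 + 19.952×e^(−0.629×11.2)).
e^(−7.045) = 0.00087193; denominator = 1 + 19.952×0.00087193 = 1.0174.
N = 7040/1.0174 = 6919.62.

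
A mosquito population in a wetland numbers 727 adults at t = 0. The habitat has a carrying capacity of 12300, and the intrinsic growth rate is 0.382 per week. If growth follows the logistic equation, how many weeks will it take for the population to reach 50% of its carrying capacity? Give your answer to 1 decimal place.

7.2 weeks

A = (K − N₀)/N₀ = (12300 − 727)/727 = 15.919.
Solve 12300/(1 + 15.919·e^(−0.382t)) = 6150: 1 + 15.919·e^(−0.382t) = 2, so e^(−0.382t) = 0.0628186.
−0.382·t = ln(0.0628186) = -2.7675, so t = 2.7675/0.382 = 7.2448.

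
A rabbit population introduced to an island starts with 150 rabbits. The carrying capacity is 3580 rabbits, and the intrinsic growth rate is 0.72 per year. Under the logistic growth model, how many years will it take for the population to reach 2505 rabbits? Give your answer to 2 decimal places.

A = (K − N₀)/N₀ = (3580 − 150)/150 = 22.867.
Solve 3580/(1 + 22.867·e^(−0.72t)) = 2505: 1 + 22.867·e^(−0.72t) = 1.4291, so e^(−0.72t) = 0.0187671.
−0.72·t = ln(0.0187671) = -3.9756, so t = 3.9756/0.72 = 5.5217.

5.52 years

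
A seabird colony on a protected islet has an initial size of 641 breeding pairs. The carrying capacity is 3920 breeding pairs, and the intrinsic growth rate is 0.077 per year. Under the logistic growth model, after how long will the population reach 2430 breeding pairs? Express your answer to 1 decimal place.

27.6 years

A = (K − N₀)/N₀ = (3920 − 641)/641 = 5.1154.
Solve 3920/(1 + 5.1154·e^(−0.077t)) = 2430: 1 + 5.1154·e^(−0.077t) = 1.6132, so e^(−0.077t) = 0.119866.
−0.077·t = ln(0.119866) = -2.1214, so t = 2.1214/0.077 = 27.55.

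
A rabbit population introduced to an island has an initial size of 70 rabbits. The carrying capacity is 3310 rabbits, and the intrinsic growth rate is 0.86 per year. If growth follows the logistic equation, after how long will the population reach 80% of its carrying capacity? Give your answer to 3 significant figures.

6.07 years

A = (K − N₀)/N₀ = (3310 − 70)/70 = 46.286.
Solve 3310/(1 + 46.286·e^(−0.86t)) = 2648: 1 + 46.286·e^(−0.86t) = 1.25, so e^(−0.86t) = 0.00540123.
−0.86·t = ln(0.00540123) = -5.2211, so t = 5.2211/0.86 = 6.0711.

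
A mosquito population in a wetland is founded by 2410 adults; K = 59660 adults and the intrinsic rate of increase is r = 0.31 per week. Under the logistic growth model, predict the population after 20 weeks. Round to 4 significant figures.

A = (K − N₀)/N₀ = (59660 − 2410)/2410 = 23.755.
N(t) = K/(1 + A·e^(−rt)) = 59660/(1 + 23.755×e^(−0.31×20)).
e^(−6.2) = 0.0020294; denominator = 1 + 23.755×0.0020294 = 1.0482.
N = 59660/1.0482 = 56916.1.

56920 adults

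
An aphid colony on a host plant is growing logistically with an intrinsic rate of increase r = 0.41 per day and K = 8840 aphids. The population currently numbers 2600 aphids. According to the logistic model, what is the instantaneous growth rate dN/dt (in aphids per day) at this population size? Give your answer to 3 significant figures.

752 aphids per day

dN/dt = rN(1 − N/K) = 0.41 × 2600 × (1 − 2600/8840).
1 − 2600/8840 = 0.70588; dN/dt = 0.41 × 2600 × 0.70588 = 752.47.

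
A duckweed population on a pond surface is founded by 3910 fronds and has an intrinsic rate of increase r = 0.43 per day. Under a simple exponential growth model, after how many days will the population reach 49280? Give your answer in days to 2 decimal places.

Set N₀·e^(rt) = 49280: e^(0.43·t) = 49280/3910 = 12.604.
0.43·t = ln(12.604) = 2.534, so t = 2.534/0.43 = 5.893.

5.89 days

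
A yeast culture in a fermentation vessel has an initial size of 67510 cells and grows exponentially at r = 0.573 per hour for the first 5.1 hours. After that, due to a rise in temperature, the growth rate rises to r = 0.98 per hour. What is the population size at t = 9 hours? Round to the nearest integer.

57329794 cells

Phase 1: N(5.1) = 67510·e^(0.573×5.1) = 67510·e^2.922 = 1.254605×10^6.
Phase 2 runs for 9 − 5.1 = 3.9 hours at r = 0.98.
N(9) = 1.254605×10^6·e^(0.98×3.9) = 1.254605×10^6·e^3.822 = 5.732979×10^7.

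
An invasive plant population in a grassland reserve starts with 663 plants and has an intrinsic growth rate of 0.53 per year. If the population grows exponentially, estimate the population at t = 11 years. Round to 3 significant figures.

N(t) = N₀·e^(rt) = 663 × e^(0.53×11) = 663 × e^5.83.
e^5.83 ≈ 340.36, so N ≈ 663 × 340.36 = 225658.

226000 plants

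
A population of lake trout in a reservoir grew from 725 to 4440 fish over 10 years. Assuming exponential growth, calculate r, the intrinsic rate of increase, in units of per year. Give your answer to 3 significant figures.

0.181 per year

From N(t) = N₀·e^(rt): e^(r·10) = 4440/725 = 6.1241.
r·10 = ln(6.1241) = 1.8122, so r = 1.8122/10 = 0.18122.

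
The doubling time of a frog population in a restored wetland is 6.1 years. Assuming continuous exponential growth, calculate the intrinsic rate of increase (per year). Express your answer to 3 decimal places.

r = ln(2)/t_d = 0.6931/6.1 = 0.11363.

0.114 per year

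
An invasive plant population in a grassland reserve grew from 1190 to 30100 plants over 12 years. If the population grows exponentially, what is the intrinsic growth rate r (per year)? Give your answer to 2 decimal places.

From N(t) = N₀·e^(rt): e^(r·12) = 30100/1190 = 25.294.
r·12 = ln(25.294) = 3.2306, so r = 3.2306/12 = 0.26921.

0.27 per year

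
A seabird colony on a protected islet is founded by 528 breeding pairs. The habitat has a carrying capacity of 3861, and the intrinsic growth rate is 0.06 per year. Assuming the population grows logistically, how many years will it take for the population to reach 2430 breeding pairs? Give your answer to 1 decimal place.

A = (K − N₀)/N₀ = (3861 − 528)/528 = 6.3125.
Solve 3861/(1 + 6.3125·e^(−0.06t)) = 2430: 1 + 6.3125·e^(−0.06t) = 1.5889, so e^(−0.06t) = 0.0932893.
−0.06·t = ln(0.0932893) = -2.372, so t = 2.372/0.06 = 39.534.

39.5 years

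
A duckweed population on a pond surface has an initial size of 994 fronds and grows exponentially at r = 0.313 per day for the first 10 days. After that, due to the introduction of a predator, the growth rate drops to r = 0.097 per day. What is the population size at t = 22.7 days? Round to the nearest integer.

Phase 1: N(10) = 994·e^(0.313×10) = 994·e^3.13 = 22736.7.
Phase 2 runs for 22.7 − 10 = 12.7 days at r = 0.097.
N(22.7) = 22736.7·e^(0.097×12.7) = 22736.7·e^1.232 = 77935.5.

77936 fronds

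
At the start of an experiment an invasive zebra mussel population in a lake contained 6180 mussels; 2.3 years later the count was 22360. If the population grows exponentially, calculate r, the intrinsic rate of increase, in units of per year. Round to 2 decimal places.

0.56 per year

From N(t) = N₀·e^(rt): e^(r·2.3) = 22360/6180 = 3.6181.
r·2.3 = ln(3.6181) = 1.286, so r = 1.286/2.3 = 0.55911.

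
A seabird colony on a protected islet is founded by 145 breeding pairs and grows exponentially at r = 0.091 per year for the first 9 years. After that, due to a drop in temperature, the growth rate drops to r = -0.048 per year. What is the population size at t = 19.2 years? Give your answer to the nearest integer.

202 breeding pairs

Phase 1: N(9) = 145·e^(0.091×9) = 145·e^0.819 = 328.893.
Phase 2 runs for 19.2 − 9 = 10.2 years at r = -0.048.
N(19.2) = 328.893·e^(-0.048×10.2) = 328.893·e^-0.4896 = 201.569.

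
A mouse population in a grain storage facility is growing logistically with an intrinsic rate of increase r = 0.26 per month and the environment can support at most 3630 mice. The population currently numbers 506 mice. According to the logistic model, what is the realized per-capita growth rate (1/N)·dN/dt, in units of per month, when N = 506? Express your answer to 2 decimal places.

0.22 per month

(1/N)·dN/dt = r(1 − N/K) = 0.26 × (1 − 506/3630).
= 0.26 × 0.86061 = 0.22376.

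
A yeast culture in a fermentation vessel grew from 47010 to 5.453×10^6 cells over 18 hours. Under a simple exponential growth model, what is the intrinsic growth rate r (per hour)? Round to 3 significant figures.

0.264 per hour

From N(t) = N₀·e^(rt): e^(r·18) = 5.453×10^6/47010 = 116.
r·18 = ln(116) = 4.7536, so r = 4.7536/18 = 0.26409.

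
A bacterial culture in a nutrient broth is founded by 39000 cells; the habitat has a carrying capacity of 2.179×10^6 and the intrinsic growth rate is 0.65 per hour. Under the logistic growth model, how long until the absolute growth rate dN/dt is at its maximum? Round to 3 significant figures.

Logistic growth is fastest at N = K/2 = 1.0895×10^6.
A = (K − N₀)/N₀ = 54.872. Set K/(1 + A·e^(−rt)) = K/2 → A·e^(−rt) = 1.
e^(−0.65t) = 1/54.872 = 0.0182243, so t = ln(54.872)/0.65 = 4.005/0.65 = 6.1615.

6.16 hours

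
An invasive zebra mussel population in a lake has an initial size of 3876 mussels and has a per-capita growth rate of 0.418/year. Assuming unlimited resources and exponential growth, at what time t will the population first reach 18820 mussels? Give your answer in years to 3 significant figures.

Set N₀·e^(rt) = 18820: e^(0.418·t) = 18820/3876 = 4.8555.
0.418·t = ln(4.8555) = 1.5801, so t = 1.5801/0.418 = 3.7802.

3.78 years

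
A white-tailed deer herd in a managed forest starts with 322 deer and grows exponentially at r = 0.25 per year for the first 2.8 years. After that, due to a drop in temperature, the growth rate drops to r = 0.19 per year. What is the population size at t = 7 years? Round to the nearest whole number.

Phase 1: N(2.8) = 322·e^(0.25×2.8) = 322·e^0.7 = 648.428.
Phase 2 runs for 7 − 2.8 = 4.2 years at r = 0.19.
N(7) = 648.428·e^(0.19×4.2) = 648.428·e^0.798 = 1440.22.

1440 deer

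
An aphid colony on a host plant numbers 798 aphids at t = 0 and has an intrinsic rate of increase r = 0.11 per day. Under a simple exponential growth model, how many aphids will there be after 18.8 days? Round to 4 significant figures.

6311 aphids

N(t) = N₀·e^(rt) = 798 × e^(0.11×18.8) = 798 × e^2.068.
e^2.068 ≈ 7.909, so N ≈ 798 × 7.909 = 6311.37.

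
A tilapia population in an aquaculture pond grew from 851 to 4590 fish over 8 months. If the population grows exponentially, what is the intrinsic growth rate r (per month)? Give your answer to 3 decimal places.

0.211 per month

From N(t) = N₀·e^(rt): e^(r·8) = 4590/851 = 5.3937.
r·8 = ln(5.3937) = 1.6852, so r = 1.6852/8 = 0.21065.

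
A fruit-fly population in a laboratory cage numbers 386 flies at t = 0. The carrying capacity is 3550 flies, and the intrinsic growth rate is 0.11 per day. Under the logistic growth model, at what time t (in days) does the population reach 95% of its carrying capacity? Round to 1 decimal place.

A = (K − N₀)/N₀ = (3550 − 386)/386 = 8.1969.
Solve 3550/(1 + 8.1969·e^(−0.11t)) = 3372.5: 1 + 8.1969·e^(−0.11t) = 1.0526, so e^(−0.11t) = 0.00642092.
−0.11·t = ln(0.00642092) = -5.0482, so t = 5.0482/0.11 = 45.893.

45.9 days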